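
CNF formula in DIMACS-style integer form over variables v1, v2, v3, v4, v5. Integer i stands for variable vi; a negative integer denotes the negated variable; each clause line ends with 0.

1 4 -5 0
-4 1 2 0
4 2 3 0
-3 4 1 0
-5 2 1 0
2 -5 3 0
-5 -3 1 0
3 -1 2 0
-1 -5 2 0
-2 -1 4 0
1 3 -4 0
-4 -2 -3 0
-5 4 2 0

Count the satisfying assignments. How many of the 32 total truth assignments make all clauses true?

5

The models are:
  v1=0 v2=1 v3=0 v4=0 v5=0
  v1=1 v2=0 v3=1 v4=0 v5=0
  v1=1 v2=0 v3=1 v4=1 v5=0
  v1=1 v2=1 v3=0 v4=1 v5=0
  v1=1 v2=1 v3=0 v4=1 v5=1
That's 5 in total.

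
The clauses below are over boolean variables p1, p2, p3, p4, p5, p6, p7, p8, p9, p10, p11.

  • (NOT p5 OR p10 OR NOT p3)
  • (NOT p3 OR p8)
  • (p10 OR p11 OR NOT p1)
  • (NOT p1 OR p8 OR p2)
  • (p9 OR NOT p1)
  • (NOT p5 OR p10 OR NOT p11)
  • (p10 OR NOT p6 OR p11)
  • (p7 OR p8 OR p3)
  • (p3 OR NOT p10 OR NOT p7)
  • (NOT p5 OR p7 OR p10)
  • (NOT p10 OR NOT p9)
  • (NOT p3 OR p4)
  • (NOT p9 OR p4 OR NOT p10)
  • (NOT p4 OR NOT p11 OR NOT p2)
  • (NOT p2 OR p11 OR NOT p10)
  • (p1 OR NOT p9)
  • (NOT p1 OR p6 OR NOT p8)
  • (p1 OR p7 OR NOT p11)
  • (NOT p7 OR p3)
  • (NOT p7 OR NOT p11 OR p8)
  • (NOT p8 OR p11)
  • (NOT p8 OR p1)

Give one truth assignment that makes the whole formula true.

Pure literal: p5 appears only negated; assign p5 = False.
Branch on p1: take p1 = True.
  then p9 is forced to True.
  then p10 is forced to False.
  then p11 is forced to True.
The remaining clauses are satisfied by p2 = False, p3 = False, p4 = False, p6 = True, p7 = False, p8 = True.
Every clause has at least one true literal under this assignment.
Check each clause:
  1. (p10 OR NOT p5 OR NOT p3) — NOT p5 is true.
  2. (p8 OR NOT p3) — p8 is true.
  3. (p11 OR NOT p1 OR p10) — p11 is true.
  4. (NOT p1 OR p2 OR p8) — p8 is true.
  5. (NOT p1 OR p9) — p9 is true.
  6. (p10 OR NOT p5 OR NOT p11) — NOT p5 is true.
  7. (NOT p6 OR p10 OR p11) — p11 is true.
  8. (p7 OR p3 OR p8) — p8 is true.
  9. (NOT p10 OR NOT p7 OR p3) — NOT p7 is true.
  10. (NOT p5 OR p10 OR p7) — NOT p5 is true.
  11. (NOT p9 OR NOT p10) — NOT p10 is true.
  12. (NOT p3 OR p4) — NOT p3 is true.
  13. (NOT p10 OR NOT p9 OR p4) — NOT p10 is true.
  14. (NOT p11 OR NOT p4 OR NOT p2) — NOT p4 is true.
  15. (p11 OR NOT p2 OR NOT p10) — p11 is true.
  16. (NOT p9 OR p1) — p1 is true.
  17. (p6 OR NOT p8 OR NOT p1) — p6 is true.
  18. (p1 OR NOT p11 OR p7) — p1 is true.
  19. (p3 OR NOT p7) — NOT p7 is true.
  20. (NOT p11 OR p8 OR NOT p7) — p8 is true.
  21. (NOT p8 OR p11) — p11 is true.
  22. (p1 OR NOT p8) — p1 is true.

p1=T, p2=F, p3=F, p4=F, p5=F, p6=T, p7=F, p8=T, p9=T, p10=F, p11=T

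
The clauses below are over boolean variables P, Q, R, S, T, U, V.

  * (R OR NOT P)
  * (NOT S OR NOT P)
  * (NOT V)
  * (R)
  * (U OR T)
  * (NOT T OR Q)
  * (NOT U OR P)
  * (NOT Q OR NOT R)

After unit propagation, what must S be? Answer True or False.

(NOT V) is a unit clause: V = False.
(R) is a unit clause: R = True.
(NOT R OR NOT Q) with R = True leaves only NOT Q, so Q = False.
In (NOT T OR Q), Q is now false; NOT T must hold, so T = False.
(U OR T) with T = False leaves only U, so U = True.
From (P OR NOT U) and U = True: P = True.
(NOT P OR NOT S) with P = True leaves only NOT S, so S = False.

False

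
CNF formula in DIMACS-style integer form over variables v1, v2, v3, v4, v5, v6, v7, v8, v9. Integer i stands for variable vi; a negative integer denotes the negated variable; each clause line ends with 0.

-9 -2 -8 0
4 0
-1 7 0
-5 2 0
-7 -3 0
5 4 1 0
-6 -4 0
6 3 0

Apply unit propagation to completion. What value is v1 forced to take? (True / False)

False

(v4) is a unit clause: v4 = True.
(¬v6 ∨ ¬v4): since v4 = True, the clause reduces to (¬v6). v6 = False.
(v3 ∨ v6) with v6 = False leaves only v3, so v3 = True.
(¬v3 ∨ ¬v7) with v3 = True leaves only ¬v7, so v7 = False.
(¬v1 ∨ v7): since v7 = False, the clause reduces to (¬v1). v1 = False.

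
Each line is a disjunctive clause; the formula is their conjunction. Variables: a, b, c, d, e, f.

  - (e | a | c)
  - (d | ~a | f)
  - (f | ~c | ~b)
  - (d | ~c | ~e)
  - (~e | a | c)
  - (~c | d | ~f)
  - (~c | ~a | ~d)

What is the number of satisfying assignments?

Case analysis on c and a:
  c=1, a=1: a clause becomes empty — 0.
  c=1, a=0: 7 of the 16 assignments to (b,d,e,f) work.
  c=0, a=1: b, e free; 3 ways for (d,f) × 2^2 = 12.
  c=0, a=0: a clause becomes empty — 0.
Total: 0 + 7 + 12 + 0 = 19.

19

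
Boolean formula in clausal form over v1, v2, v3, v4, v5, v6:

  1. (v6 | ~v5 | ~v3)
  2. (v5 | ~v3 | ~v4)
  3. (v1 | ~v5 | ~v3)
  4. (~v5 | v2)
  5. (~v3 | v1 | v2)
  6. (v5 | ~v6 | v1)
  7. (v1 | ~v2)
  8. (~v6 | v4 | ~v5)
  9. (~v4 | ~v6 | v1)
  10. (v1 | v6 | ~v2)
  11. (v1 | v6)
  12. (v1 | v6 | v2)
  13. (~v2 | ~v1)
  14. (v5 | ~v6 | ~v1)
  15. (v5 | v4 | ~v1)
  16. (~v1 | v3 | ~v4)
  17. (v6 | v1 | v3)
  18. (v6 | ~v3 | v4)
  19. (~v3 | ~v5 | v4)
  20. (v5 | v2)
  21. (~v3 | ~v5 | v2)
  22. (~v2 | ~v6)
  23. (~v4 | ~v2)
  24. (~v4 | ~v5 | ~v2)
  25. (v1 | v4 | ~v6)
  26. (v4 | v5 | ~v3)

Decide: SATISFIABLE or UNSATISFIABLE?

UNSATISFIABLE

v1 = True:
  propagation gives v2=False, v5=False; an empty clause results — contradiction.
v1 = False:
  propagation gives v2=False, v5=False; an empty clause results — contradiction.
Every branch closes, so no satisfying assignment exists.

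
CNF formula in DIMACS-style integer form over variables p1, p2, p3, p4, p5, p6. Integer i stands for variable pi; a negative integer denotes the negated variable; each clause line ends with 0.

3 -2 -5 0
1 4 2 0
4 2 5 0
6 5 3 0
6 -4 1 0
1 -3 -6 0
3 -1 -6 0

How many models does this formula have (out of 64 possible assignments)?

Case analysis on p1 and p3:
  p1=1, p3=1: p6 free; 7 ways for (p2,p4,p5) × 2^1 = 14.
  p1=1, p3=0: remaining (p2,p4,p5,p6) ∈ {(0,0,1,0); (0,1,1,0)} — 2.
  p1=0, p3=1: remaining (p2,p4,p5,p6) ∈ {(1,0,0,0); (1,0,1,0)} — 2.
  p1=0, p3=0: remaining (p2,p4,p5,p6) ∈ {(0,1,0,1); (0,1,1,1); (1,0,0,1); (1,1,0,1)} — 4.
Total: 14 + 2 + 2 + 4 = 22.

22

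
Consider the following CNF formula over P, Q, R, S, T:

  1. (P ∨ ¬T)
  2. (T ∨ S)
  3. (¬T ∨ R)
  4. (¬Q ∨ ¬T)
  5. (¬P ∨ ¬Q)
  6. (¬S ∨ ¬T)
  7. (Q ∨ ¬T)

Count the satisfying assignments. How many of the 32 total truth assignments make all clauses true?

6

The models are:
  P=F Q=F R=F S=T T=F
  P=F Q=F R=T S=T T=F
  P=F Q=T R=F S=T T=F
  P=F Q=T R=T S=T T=F
  P=T Q=F R=F S=T T=F
  P=T Q=F R=T S=T T=F
That's 6 in total.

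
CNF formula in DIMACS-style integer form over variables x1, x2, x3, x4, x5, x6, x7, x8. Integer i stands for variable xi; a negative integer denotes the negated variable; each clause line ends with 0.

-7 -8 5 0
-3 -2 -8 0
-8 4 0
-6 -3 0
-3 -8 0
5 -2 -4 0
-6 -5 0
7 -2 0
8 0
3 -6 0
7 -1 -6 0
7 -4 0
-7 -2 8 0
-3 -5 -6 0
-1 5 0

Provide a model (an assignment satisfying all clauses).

Unit propagation: (x8) forces x8 = True.
(x4) is a unit clause, so x4 = True.
Unit propagation: (NOT x3) forces x3 = False.
Unit propagation: (NOT x6) forces x6 = False.
Unit propagation: (x7) forces x7 = True.
Unit propagation: (x5) forces x5 = True.
x1, x2 are now unconstrained; take x1 = True, x2 = True.
Every clause has at least one true literal under this assignment.

x1=1, x2=1, x3=0, x4=1, x5=1, x6=0, x7=1, x8=1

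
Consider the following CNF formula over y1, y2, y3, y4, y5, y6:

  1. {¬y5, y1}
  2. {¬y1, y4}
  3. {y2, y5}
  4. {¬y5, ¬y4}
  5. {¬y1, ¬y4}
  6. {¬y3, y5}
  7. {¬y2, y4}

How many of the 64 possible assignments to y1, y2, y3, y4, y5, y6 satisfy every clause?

2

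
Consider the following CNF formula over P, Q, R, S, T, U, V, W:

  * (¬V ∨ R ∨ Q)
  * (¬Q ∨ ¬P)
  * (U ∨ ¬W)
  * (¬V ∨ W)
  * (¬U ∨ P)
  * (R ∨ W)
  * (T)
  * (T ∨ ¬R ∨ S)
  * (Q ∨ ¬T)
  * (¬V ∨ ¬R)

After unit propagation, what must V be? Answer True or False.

Unit clause (T) sets T = True.
From (Q ∨ ¬T) and T = True: Q = True.
In (¬P ∨ ¬Q), ¬Q is now false; ¬P must hold, so P = False.
In (P ∨ ¬U), P is now false; ¬U must hold, so U = False.
From (¬W ∨ U) and U = False: W = False.
In (¬V ∨ W), W is now false; ¬V must hold, so V = False.

False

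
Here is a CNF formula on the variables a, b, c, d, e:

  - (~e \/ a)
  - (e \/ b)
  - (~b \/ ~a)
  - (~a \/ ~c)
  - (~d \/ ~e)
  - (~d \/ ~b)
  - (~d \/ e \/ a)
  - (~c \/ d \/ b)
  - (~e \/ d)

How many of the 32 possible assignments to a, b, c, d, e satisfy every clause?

The models are:
  a=0 b=1 c=0 d=0 e=0
  a=0 b=1 c=1 d=0 e=0
Count: 2.

2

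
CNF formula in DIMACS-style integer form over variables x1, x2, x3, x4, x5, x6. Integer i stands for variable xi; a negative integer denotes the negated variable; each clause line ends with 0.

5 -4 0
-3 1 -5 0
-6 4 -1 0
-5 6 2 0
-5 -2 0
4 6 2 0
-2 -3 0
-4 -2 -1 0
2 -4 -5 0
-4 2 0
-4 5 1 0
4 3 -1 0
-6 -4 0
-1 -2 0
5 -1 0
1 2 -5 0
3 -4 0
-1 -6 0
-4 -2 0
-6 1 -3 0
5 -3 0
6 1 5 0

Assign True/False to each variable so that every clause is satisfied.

x1 = False, x2 = False, x3 = False, x4 = False, x5 = False, x6 = True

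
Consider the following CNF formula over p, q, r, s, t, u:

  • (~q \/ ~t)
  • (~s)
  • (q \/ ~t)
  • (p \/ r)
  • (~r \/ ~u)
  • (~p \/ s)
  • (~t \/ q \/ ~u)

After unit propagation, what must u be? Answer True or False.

False

Unit clause (~s) sets s = False.
From (s \/ ~p) and s = False: p = False.
In (r \/ p), p is now false; r must hold, so r = True.
(~u \/ ~r) with r = True leaves only ~u, so u = False.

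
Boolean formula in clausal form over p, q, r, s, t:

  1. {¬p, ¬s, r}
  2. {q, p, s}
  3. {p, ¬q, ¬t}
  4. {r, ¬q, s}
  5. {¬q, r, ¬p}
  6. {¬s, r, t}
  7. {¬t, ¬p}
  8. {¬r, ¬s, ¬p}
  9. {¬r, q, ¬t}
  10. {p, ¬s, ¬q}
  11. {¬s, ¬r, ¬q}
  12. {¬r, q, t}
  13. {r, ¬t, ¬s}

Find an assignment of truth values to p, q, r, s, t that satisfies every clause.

p = False  q = True  r = True  s = False  t = False

Branch on p: take p = False.
Try q = True.
  then t is forced to False.
  then s is forced to False.
  then r is forced to True.
Every clause has at least one true literal under this assignment.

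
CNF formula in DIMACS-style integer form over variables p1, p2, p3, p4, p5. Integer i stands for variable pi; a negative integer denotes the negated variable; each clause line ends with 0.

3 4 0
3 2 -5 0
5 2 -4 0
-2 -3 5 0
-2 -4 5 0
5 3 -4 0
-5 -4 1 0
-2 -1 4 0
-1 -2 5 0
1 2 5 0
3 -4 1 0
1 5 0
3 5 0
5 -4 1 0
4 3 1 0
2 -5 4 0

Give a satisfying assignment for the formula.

p1=T  p2=T  p3=T  p4=T  p5=T

Check each clause:
  1. {p3, p4} — p3 is true.
  2. {¬p5, p2, p3} — p2 is true.
  3. {p2, p5, ¬p4} — p2 is true.
  4. {¬p2, ¬p3, p5} — p5 is true.
  5. {¬p2, p5, ¬p4} — p5 is true.
  6. {p5, p3, ¬p4} — p3 is true.
  7. {¬p5, ¬p4, p1} — p1 is true.
  8. {p4, ¬p1, ¬p2} — p4 is true.
  9. {p5, ¬p1, ¬p2} — p5 is true.
  10. {p5, p2, p1} — p1 is true.
  11. {¬p4, p1, p3} — p1 is true.
  12. {p5, p1} — p1 is true.
  13. {p3, p5} — p3 is true.
  14. {¬p4, p1, p5} — p1 is true.
  15. {p1, p3, p4} — p1 is true.
  16. {p4, p2, ¬p5} — p2 is true.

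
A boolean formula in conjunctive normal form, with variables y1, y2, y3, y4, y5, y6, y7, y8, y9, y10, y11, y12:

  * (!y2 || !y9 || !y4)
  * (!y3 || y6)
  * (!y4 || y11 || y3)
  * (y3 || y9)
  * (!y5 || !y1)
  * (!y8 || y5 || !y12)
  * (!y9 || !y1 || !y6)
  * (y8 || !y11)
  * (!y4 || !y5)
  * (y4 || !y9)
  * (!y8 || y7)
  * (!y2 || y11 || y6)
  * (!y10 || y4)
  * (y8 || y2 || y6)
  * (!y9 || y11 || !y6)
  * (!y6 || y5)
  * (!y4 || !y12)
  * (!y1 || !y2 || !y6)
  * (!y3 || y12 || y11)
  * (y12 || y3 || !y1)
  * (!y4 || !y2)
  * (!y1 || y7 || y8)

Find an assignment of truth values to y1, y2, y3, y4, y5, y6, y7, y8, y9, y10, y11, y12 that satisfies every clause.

y1=F  y2=T  y3=T  y4=F  y5=T  y6=T  y7=T  y8=T  y9=F  y10=F  y11=T  y12=T

y1 occurs only negated in the remaining clauses — set y1 = False.
y7 occurs only positively in the remaining clauses — set y7 = True.
Try y2 = True.
  then y4 is forced to False.
  then y9 is forced to False.
  then y3 is forced to True.
  then y6 is forced to True.
  then y10 is forced to False.
  then y5 is forced to True.
For the remaining variables, y8 = True, y11 = True, y12 = True works.
Check each clause:
  1. (!y4 || !y9 || !y2) — !y4 is true.
  2. (!y3 || y6) — y6 is true.
  3. (!y4 || y3 || y11) — y11 is true.
  4. (y3 || y9) — y3 is true.
  5. (!y5 || !y1) — !y1 is true.
  6. (!y12 || y5 || !y8) — y5 is true.
  7. (!y1 || !y6 || !y9) — !y1 is true.
  8. (y8 || !y11) — y8 is true.
  9. (!y5 || !y4) — !y4 is true.
  10. (!y9 || y4) — !y9 is true.
  11. (!y8 || y7) — y7 is true.
  12. (!y2 || y6 || y11) — y11 is true.
  13. (!y10 || y4) — !y10 is true.
  14. (y6 || y8 || y2) — y8 is true.
  15. (!y9 || !y6 || y11) — y11 is true.
  16. (y5 || !y6) — y5 is true.
  17. (!y12 || !y4) — !y4 is true.
  18. (!y6 || !y1 || !y2) — !y1 is true.
  19. (!y3 || y12 || y11) — y11 is true.
  20. (y12 || y3 || !y1) — y3 is true.
  21. (!y4 || !y2) — !y4 is true.
  22. (y7 || !y1 || y8) — y8 is true.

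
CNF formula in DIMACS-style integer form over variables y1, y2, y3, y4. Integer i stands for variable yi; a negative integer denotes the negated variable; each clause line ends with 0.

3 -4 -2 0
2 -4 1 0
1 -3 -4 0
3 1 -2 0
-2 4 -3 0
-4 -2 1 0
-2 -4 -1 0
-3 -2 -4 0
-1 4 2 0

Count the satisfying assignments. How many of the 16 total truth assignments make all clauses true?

5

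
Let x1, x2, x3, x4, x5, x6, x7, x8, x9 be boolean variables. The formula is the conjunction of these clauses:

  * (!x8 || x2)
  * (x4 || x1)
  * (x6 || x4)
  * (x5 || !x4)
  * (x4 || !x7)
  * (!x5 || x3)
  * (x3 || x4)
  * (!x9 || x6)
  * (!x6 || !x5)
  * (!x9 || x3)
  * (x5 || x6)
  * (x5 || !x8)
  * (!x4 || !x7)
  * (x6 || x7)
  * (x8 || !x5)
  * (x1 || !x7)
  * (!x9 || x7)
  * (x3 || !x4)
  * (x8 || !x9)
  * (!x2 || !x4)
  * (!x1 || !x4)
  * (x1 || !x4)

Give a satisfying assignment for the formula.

x1=True  x2=False  x3=True  x4=False  x5=False  x6=True  x7=False  x8=False  x9=False

x3 occurs only positively in the remaining clauses — set x3 = True.
Pure literal: x9 appears only negated; assign x9 = False.
Set x1 = True and propagate.
  then x4 is forced to False.
  then x6 is forced to True.
  then x7 is forced to False.
  then x5 is forced to False.
  then x8 is forced to False.
x2 is now unconstrained; take x2 = False.
Every clause has at least one true literal under this assignment.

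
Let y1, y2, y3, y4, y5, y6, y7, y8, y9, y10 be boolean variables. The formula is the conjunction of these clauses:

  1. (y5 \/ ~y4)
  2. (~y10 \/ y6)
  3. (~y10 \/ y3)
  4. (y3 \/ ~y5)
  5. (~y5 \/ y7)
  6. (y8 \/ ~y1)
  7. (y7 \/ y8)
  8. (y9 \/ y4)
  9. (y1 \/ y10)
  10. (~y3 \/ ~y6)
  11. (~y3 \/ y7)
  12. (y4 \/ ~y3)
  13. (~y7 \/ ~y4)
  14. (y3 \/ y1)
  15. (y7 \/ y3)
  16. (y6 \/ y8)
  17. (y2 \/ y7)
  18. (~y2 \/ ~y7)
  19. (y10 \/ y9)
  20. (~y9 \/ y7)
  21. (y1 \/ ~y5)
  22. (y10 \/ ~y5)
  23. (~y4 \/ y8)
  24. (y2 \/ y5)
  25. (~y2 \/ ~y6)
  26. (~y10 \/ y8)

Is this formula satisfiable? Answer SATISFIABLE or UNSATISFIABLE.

UNSATISFIABLE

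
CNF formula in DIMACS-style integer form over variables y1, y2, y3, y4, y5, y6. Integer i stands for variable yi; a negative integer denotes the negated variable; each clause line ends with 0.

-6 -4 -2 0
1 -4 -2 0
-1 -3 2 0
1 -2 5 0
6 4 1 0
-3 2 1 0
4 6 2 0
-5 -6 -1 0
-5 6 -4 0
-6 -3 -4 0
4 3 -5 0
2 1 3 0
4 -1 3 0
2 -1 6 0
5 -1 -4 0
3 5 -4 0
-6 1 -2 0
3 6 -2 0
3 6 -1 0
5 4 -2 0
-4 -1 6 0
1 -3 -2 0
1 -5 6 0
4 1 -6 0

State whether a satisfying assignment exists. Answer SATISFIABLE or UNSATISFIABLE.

SATISFIABLE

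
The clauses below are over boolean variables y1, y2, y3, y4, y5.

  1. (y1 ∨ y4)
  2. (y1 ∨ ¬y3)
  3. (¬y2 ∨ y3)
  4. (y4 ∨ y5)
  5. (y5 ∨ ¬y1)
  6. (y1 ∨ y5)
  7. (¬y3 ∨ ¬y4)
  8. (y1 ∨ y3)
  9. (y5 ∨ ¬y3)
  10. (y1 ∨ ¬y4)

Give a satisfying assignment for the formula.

y1=1, y2=0, y3=1, y4=0, y5=1

y2 occurs only negated in the remaining clauses — set y2 = False.
Pure literal: y5 appears only positively; assign y5 = True.
Set y1 = True and propagate.
Try y3 = True.
  then y4 is forced to False.
Every clause has at least one true literal under this assignment.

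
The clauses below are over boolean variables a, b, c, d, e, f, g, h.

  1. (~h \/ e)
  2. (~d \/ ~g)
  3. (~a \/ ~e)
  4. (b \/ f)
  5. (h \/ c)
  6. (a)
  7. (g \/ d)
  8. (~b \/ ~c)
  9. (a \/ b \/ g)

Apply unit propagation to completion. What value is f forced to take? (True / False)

True

Unit clause (a) sets a = True.
From (~a \/ ~e) and a = True: e = False.
(e \/ ~h) with e = False leaves only ~h, so h = False.
(c \/ h): since h = False, the clause reduces to (c). c = True.
In (~b \/ ~c), ~c is now false; ~b must hold, so b = False.
From (b \/ f) and b = False: f = True.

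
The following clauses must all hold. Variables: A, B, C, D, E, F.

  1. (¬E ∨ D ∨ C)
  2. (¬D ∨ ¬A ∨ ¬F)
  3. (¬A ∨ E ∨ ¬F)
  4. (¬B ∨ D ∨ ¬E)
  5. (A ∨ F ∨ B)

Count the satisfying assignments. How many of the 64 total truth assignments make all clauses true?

Case analysis on A and D:
  A=T, D=T: forces F=F; B, C, E free → 2^3 = 8.
  A=T, D=F: 6 of the 16 assignments to (B,C,E,F) work.
  A=F, D=T: C, E free; 3 ways for (B,F) × 2^2 = 12.
  A=F, D=F: 7 of the 16 assignments to (B,C,E,F) work.
Total: 8 + 6 + 12 + 7 = 33.

33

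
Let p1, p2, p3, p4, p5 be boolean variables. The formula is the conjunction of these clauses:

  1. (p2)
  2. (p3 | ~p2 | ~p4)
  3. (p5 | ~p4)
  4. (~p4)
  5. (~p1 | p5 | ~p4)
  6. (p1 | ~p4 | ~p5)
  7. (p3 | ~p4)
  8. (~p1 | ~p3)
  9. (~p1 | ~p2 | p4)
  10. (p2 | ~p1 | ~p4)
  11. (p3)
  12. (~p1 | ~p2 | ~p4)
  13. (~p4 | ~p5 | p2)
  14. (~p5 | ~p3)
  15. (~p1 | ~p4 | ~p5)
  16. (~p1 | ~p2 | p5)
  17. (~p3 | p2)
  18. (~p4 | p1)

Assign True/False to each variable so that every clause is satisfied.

p1=False, p2=True, p3=True, p4=False, p5=False

(p2) is a unit clause, so p2 = True.
Unit propagation: (~p4) forces p4 = False.
(~p1) is a unit clause, so p1 = False.
The clause (p3) is unit: p3 must be True.
(~p5) is a unit clause, so p5 = False.
Every clause has at least one true literal under this assignment.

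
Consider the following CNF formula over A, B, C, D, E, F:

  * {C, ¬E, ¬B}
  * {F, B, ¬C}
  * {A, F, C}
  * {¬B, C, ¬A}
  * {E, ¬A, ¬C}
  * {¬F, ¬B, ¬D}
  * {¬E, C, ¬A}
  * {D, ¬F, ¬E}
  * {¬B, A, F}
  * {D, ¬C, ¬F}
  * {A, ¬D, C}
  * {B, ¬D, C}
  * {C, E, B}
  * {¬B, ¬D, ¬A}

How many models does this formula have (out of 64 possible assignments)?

5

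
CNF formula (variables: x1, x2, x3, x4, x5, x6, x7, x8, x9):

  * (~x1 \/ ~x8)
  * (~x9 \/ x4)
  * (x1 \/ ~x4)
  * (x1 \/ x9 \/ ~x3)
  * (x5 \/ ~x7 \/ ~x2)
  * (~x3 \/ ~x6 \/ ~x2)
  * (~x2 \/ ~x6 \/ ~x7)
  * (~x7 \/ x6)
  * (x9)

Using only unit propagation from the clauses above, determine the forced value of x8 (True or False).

False

(x9) is a unit clause: x9 = True.
From (x4 \/ ~x9) and x9 = True: x4 = True.
From (~x4 \/ x1) and x4 = True: x1 = True.
In (~x1 \/ ~x8), ~x1 is now false; ~x8 must hold, so x8 = False.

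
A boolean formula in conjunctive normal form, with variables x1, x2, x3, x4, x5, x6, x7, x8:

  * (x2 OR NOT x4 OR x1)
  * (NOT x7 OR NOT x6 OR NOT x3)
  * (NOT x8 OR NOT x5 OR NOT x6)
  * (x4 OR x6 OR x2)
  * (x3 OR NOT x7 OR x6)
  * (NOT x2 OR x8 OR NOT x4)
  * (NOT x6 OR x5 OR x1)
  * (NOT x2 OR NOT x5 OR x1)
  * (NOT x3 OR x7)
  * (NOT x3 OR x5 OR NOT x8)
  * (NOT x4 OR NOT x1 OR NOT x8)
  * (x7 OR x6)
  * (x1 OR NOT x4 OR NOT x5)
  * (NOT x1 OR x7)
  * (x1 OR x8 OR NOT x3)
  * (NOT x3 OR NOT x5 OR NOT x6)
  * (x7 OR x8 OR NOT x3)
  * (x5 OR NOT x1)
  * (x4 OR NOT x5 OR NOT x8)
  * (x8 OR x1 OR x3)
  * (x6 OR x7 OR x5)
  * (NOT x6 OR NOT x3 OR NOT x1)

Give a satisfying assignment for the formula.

x1=T  x2=F  x3=F  x4=F  x5=T  x6=T  x7=T  x8=F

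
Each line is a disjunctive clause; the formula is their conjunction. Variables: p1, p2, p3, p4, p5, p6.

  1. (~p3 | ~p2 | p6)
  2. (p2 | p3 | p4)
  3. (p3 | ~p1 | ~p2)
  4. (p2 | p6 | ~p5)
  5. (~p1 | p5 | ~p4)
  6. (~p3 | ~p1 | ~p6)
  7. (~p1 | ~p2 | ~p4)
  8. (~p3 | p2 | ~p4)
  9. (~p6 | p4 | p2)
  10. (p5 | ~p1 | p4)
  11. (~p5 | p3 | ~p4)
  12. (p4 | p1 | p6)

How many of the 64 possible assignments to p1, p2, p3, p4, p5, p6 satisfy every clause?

10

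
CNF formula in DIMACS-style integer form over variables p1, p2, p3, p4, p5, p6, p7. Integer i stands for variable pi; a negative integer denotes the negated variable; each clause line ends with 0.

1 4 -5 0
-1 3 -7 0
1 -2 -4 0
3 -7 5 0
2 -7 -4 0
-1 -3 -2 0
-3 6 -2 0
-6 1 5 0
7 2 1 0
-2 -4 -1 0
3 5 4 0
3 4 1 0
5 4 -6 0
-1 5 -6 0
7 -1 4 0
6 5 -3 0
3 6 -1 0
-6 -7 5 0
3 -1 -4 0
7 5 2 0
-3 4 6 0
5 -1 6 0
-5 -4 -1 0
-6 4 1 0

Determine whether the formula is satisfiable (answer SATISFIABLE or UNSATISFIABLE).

SATISFIABLE

Set p1 = True and propagate.
Branch on p2: take p2 = False.
The remaining clauses are satisfied by p3 = True, p4 = False, p5 = True, p6 = True, p7 = True.
Every clause has at least one true literal under this assignment.
So p1=T, p2=F, p3=T, p4=F, p5=T, p6=T, p7=T is a satisfying assignment.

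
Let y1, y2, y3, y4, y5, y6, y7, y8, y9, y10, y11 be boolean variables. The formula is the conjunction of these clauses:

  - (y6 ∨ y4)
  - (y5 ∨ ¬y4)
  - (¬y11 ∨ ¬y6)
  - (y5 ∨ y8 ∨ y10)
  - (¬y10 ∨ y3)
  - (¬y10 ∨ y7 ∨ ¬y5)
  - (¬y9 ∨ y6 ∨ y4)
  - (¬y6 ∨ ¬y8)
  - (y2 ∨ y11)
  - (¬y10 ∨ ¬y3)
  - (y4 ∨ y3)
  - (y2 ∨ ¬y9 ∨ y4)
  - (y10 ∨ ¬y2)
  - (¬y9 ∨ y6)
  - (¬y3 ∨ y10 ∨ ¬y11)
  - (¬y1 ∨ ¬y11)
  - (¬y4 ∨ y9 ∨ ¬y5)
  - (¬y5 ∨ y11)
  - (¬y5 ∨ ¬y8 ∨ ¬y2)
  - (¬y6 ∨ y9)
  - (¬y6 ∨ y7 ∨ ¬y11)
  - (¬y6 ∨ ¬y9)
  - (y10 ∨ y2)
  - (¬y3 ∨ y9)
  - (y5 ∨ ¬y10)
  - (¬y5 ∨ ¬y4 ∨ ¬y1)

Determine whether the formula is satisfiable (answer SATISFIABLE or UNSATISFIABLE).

y5 = True:
  propagation gives y11=True, y6=False, y4=True, y9=False; an empty clause results — contradiction.
y5 = False:
  propagation gives y4=False, y6=True, y11=False, y8=False; an empty clause results — contradiction.
Every branch closes, so no satisfying assignment exists.

UNSATISFIABLE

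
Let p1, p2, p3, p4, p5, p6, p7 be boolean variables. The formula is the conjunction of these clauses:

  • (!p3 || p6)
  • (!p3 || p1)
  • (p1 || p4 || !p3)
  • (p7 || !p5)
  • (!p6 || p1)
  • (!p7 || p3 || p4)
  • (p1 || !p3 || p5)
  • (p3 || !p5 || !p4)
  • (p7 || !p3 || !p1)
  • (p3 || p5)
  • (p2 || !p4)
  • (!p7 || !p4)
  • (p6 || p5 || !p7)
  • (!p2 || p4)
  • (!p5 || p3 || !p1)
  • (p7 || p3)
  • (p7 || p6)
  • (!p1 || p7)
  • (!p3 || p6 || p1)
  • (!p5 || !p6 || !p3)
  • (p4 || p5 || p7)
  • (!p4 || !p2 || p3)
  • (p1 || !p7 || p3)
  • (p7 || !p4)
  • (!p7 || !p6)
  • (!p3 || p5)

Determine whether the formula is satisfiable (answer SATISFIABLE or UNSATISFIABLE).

p3 = True:
  propagation gives p6=True, p1=True, p7=True; an empty clause results — contradiction.
p3 = False:
  propagation gives p5=True, p7=True, p4=True; an empty clause results — contradiction.
Every branch closes, so no satisfying assignment exists.

UNSATISFIABLE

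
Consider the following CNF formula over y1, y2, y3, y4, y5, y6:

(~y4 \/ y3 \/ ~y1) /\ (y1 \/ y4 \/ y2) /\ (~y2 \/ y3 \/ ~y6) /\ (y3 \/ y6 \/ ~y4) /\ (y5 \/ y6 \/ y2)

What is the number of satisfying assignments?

34

Split on y2, then y3.
  y2=1, y3=1: y1, y4, y5, y6 free → 2^4 = 16.
  y2=1, y3=0: remaining (y1,y4,y5,y6) ∈ {(0,0,0,0); (0,0,1,0); (1,0,0,0); (1,0,1,0)} — 4.
  y2=0, y3=1: 9 of the 16 assignments to (y1,y4,y5,y6) work.
  y2=0, y3=0: 5 of the 16 assignments to (y1,y4,y5,y6) work.
Total: 16 + 4 + 9 + 5 = 34.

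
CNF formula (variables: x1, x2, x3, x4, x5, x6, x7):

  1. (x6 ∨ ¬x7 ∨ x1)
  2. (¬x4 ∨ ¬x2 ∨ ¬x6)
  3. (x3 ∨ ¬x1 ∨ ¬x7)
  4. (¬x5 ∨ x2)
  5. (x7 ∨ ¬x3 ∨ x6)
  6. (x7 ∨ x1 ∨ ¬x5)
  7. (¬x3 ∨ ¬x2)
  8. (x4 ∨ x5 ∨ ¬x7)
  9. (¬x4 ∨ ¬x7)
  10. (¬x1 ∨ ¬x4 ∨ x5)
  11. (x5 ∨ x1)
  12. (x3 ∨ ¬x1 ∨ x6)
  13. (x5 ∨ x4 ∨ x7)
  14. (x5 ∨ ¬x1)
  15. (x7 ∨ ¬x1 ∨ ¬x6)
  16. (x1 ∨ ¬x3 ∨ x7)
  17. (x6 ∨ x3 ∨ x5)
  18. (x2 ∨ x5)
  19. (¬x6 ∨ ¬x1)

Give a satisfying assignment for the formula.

x1=False, x2=True, x3=False, x4=False, x5=True, x6=True, x7=True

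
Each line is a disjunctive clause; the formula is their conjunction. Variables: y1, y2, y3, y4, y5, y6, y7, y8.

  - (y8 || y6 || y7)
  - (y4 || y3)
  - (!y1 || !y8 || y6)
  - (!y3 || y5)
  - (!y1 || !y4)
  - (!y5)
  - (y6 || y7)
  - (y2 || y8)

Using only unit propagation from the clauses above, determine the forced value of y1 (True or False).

Unit clause (!y5) sets y5 = False.
(y5 || !y3) with y5 = False leaves only !y3, so y3 = False.
In (y4 || y3), y3 is now false; y4 must hold, so y4 = True.
From (!y4 || !y1) and y4 = True: y1 = False.

False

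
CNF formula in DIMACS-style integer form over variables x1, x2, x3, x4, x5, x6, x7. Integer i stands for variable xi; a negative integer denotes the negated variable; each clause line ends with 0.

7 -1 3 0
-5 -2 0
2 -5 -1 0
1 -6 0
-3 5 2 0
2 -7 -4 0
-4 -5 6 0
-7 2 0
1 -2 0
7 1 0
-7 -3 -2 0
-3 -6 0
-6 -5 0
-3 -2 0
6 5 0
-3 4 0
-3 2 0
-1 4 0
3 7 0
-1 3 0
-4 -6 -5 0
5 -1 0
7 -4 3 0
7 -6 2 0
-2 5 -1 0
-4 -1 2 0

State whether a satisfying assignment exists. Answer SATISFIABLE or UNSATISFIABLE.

UNSATISFIABLE

x2 = True:
  propagation gives x5=False, x1=True; an empty clause results — contradiction.
x2 = False:
  propagation gives x7=False, x1=True, x3=True; an empty clause results — contradiction.
Every branch closes, so no satisfying assignment exists.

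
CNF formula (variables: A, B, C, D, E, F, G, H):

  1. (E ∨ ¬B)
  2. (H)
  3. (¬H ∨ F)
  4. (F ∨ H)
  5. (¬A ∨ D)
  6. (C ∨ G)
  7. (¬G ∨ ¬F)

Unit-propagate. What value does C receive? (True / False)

True

(H) is a unit clause: H = True.
From (F ∨ ¬H) and H = True: F = True.
From (¬F ∨ ¬G) and F = True: G = False.
In (G ∨ C), G is now false; C must hold, so C = True.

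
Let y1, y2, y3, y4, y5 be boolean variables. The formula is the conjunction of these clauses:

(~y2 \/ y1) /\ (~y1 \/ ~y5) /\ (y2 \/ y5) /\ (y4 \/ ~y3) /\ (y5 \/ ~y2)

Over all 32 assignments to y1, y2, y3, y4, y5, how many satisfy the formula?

3

Satisfying assignments:
  y1=F y2=F y3=F y4=F y5=T
  y1=F y2=F y3=F y4=T y5=T
  y1=F y2=F y3=T y4=T y5=T
That's 3 in total.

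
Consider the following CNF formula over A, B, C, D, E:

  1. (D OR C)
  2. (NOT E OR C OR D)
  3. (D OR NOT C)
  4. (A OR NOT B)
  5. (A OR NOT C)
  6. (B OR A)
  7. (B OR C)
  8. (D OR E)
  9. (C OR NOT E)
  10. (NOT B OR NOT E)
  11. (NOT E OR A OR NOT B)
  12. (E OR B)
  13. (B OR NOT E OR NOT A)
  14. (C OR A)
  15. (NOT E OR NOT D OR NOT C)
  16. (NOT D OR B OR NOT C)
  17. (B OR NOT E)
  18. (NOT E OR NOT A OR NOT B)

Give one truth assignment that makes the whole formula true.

Try A = True.
For the remaining variables, B = True, C = True, D = True, E = False works.

A=T, B=T, C=T, D=T, E=F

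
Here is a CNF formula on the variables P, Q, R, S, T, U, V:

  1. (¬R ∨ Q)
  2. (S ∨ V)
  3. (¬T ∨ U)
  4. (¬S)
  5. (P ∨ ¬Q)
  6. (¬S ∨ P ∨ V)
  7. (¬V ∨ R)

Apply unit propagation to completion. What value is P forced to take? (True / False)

Unit clause (¬S) sets S = False.
In (S ∨ V), S is now false; V must hold, so V = True.
(R ∨ ¬V) with V = True leaves only R, so R = True.
(Q ∨ ¬R) with R = True leaves only Q, so Q = True.
(P ∨ ¬Q): since Q = True, the clause reduces to (P). P = True.

True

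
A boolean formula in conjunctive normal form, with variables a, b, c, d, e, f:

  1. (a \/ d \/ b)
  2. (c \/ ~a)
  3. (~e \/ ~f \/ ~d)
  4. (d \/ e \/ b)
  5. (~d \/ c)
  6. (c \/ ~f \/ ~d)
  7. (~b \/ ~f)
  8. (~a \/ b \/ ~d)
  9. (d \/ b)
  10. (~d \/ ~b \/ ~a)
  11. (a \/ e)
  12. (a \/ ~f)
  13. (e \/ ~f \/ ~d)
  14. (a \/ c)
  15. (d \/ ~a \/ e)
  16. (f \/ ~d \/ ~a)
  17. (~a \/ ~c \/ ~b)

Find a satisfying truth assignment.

a=0, b=0, c=1, d=1, e=1, f=0

Check each clause:
  1. (a \/ b \/ d) — d is true.
  2. (~a \/ c) — c is true.
  3. (~d \/ ~f \/ ~e) — ~f is true.
  4. (e \/ d \/ b) — d is true.
  5. (c \/ ~d) — c is true.
  6. (c \/ ~f \/ ~d) — ~f is true.
  7. (~b \/ ~f) — ~f is true.
  8. (~d \/ b \/ ~a) — ~a is true.
  9. (b \/ d) — d is true.
  10. (~a \/ ~b \/ ~d) — ~a is true.
  11. (e \/ a) — e is true.
  12. (~f \/ a) — ~f is true.
  13. (~f \/ ~d \/ e) — ~f is true.
  14. (a \/ c) — c is true.
  15. (e \/ d \/ ~a) — d is true.
  16. (f \/ ~d \/ ~a) — ~a is true.
  17. (~c \/ ~a \/ ~b) — ~a is true.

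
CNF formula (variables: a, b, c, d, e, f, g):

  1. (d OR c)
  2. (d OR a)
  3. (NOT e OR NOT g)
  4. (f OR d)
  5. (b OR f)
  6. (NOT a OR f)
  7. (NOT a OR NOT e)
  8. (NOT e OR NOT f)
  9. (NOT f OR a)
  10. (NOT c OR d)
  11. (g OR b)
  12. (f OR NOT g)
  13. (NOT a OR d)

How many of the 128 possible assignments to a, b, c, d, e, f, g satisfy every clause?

10

Case analysis on f and a:
  f=T, a=T: c free; 3 ways for (b,d,e,g) × 2^1 = 6.
  f=T, a=F: a clause becomes empty — 0.
  f=F, a=T: a clause becomes empty — 0.
  f=F, a=F: remaining (b,c,d,e,g) ∈ {(T,F,T,F,F); (T,F,T,T,F); (T,T,T,F,F); (T,T,T,T,F)} — 4.
Total: 6 + 0 + 0 + 4 = 10.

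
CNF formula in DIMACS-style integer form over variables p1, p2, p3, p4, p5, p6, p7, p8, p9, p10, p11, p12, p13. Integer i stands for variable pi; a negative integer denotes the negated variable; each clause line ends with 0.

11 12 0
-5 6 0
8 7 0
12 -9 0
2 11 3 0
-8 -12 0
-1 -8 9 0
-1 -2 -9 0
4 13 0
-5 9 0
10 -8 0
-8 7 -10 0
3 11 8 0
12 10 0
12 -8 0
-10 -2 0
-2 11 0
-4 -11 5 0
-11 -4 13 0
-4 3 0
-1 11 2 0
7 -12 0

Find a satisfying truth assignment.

p1 occurs only negated in the remaining clauses — set p1 = False.
p3 occurs only positively in the remaining clauses — set p3 = True.
Branch on p2: take p2 = False.
Try p4 = True.
The remaining clauses are satisfied by p5 = True, p6 = True, p7 = True, p8 = False, p9 = True, p10 = False, p11 = True, p12 = True, p13 = True.
Every clause has at least one true literal under this assignment.

p1=F, p2=F, p3=T, p4=T, p5=T, p6=T, p7=T, p8=F, p9=T, p10=F, p11=T, p12=T, p13=T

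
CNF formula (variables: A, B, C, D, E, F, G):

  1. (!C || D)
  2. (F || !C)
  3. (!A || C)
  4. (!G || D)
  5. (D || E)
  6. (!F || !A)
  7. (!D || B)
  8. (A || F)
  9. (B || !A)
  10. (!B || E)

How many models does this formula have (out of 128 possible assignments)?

Satisfying assignments:
  A=F B=F C=F D=F E=T F=T G=F
  A=F B=T C=F D=F E=T F=T G=F
  A=F B=T C=F D=T E=T F=T G=F
  A=F B=T C=F D=T E=T F=T G=T
  A=F B=T C=T D=T E=T F=T G=F
  A=F B=T C=T D=T E=T F=T G=T
Count: 6.

6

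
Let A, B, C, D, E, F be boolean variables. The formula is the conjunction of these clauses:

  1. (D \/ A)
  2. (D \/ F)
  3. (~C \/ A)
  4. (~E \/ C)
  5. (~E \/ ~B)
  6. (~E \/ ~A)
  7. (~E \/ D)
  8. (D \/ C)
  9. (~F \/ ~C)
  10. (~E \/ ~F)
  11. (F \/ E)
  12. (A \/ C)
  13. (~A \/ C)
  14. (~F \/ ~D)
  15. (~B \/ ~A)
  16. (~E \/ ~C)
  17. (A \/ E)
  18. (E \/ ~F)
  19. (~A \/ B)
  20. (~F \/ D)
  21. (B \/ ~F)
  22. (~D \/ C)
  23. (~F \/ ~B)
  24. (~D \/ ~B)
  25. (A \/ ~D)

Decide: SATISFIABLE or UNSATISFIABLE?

UNSATISFIABLE

A = True:
  propagation gives E=False, F=True; an empty clause results — contradiction.
A = False:
  propagation gives D=True; an empty clause results — contradiction.
Every branch closes, so no satisfying assignment exists.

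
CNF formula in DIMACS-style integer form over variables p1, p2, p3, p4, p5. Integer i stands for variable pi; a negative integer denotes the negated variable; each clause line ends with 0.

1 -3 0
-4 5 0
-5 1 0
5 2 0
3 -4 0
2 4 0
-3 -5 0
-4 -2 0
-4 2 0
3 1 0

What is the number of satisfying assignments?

The models are:
  p1=1 p2=1 p3=0 p4=0 p5=0
  p1=1 p2=1 p3=0 p4=0 p5=1
  p1=1 p2=1 p3=1 p4=0 p5=0
That's 3 in total.

3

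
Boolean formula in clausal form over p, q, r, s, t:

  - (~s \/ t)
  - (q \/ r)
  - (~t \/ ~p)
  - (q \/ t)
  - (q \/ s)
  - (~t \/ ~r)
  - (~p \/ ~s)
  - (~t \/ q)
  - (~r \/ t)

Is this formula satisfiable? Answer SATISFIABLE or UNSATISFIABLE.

SATISFIABLE

p occurs only negated in the remaining clauses — set p = False.
q occurs only positively in the remaining clauses — set q = True.
Try r = False.
Try s = True.
  then t is forced to True.
So p=0, q=1, r=0, s=1, t=1 is a satisfying assignment.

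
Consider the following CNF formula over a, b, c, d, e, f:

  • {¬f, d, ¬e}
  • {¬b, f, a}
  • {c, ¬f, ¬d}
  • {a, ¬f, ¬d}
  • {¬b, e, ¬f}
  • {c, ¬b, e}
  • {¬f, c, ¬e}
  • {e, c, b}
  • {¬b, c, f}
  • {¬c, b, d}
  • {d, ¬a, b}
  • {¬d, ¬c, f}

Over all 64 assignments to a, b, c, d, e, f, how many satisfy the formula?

8

The models are:
  a=F b=F c=F d=F e=T f=F
  a=F b=F c=F d=T e=T f=F
  a=T b=F c=F d=T e=T f=F
  a=T b=F c=T d=T e=F f=T
  a=T b=F c=T d=T e=T f=T
  a=T b=T c=T d=F e=F f=F
  a=T b=T c=T d=F e=T f=F
  a=T b=T c=T d=T e=T f=T
Count: 8.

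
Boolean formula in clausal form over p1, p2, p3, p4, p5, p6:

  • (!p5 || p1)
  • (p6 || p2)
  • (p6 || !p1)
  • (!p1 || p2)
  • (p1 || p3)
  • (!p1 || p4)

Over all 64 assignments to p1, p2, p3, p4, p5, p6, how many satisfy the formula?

10

Case analysis on p1 and p2:
  p1=1, p2=1: remaining (p3,p4,p5,p6) ∈ {(0,1,0,1); (0,1,1,1); (1,1,0,1); (1,1,1,1)} — 4.
  p1=1, p2=0: a clause becomes empty — 0.
  p1=0, p2=1: remaining (p3,p4,p5,p6) ∈ {(1,0,0,0); (1,0,0,1); (1,1,0,0); (1,1,0,1)} — 4.
  p1=0, p2=0: remaining (p3,p4,p5,p6) ∈ {(1,0,0,1); (1,1,0,1)} — 2.
Total: 4 + 0 + 4 + 2 = 10.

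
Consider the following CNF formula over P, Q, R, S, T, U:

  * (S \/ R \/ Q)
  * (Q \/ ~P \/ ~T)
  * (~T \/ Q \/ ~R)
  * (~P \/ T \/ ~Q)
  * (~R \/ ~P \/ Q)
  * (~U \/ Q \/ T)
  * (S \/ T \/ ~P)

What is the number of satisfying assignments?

30

Case analysis on Q and T:
  Q=1, T=1: P, R, S, U free → 2^4 = 16.
  Q=1, T=0: forces P=0; R, S, U free → 2^3 = 8.
  Q=0, T=1: remaining (P,R,S,U) ∈ {(0,0,1,0); (0,0,1,1)} — 2.
  Q=0, T=0: remaining (P,R,S,U) ∈ {(0,0,1,0); (0,1,0,0); (0,1,1,0); (1,0,1,0)} — 4.
Total: 16 + 8 + 2 + 4 = 30.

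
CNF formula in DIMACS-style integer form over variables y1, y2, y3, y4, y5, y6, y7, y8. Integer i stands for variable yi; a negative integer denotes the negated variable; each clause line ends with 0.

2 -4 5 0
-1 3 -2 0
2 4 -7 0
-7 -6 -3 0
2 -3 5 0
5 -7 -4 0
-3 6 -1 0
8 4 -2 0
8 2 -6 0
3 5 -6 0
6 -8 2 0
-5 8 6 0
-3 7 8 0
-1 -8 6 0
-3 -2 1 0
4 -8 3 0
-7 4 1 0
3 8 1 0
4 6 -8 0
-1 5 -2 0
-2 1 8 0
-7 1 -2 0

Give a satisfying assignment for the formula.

y1=True, y2=False, y3=False, y4=True, y5=True, y6=True, y7=False, y8=True

Check each clause:
  1. {y2, ¬y4, y5} — y5 is true.
  2. {¬y1, ¬y2, y3} — ¬y2 is true.
  3. {y4, ¬y7, y2} — ¬y7 is true.
  4. {¬y7, ¬y3, ¬y6} — ¬y7 is true.
  5. {y2, y5, ¬y3} — y5 is true.
  6. {y5, ¬y4, ¬y7} — ¬y7 is true.
  7. {y6, ¬y3, ¬y1} — ¬y3 is true.
  8. {¬y2, y4, y8} — y8 is true.
  9. {¬y6, y2, y8} — y8 is true.
  10. {y5, ¬y6, y3} — y5 is true.
  11. {¬y8, y2, y6} — y6 is true.
  12. {¬y5, y6, y8} — y8 is true.
  13. {y7, y8, ¬y3} — y8 is true.
  14. {¬y1, ¬y8, y6} — y6 is true.
  15. {¬y2, y1, ¬y3} — y1 is true.
  16. {y3, y4, ¬y8} — y4 is true.
  17. {y1, y4, ¬y7} — ¬y7 is true.
  18. {y1, y3, y8} — y8 is true.
  19. {y4, y6, ¬y8} — y4 is true.
  20. {¬y1, y5, ¬y2} — y5 is true.
  21. {y8, ¬y2, y1} — y8 is true.
  22. {¬y2, y1, ¬y7} — y1 is true.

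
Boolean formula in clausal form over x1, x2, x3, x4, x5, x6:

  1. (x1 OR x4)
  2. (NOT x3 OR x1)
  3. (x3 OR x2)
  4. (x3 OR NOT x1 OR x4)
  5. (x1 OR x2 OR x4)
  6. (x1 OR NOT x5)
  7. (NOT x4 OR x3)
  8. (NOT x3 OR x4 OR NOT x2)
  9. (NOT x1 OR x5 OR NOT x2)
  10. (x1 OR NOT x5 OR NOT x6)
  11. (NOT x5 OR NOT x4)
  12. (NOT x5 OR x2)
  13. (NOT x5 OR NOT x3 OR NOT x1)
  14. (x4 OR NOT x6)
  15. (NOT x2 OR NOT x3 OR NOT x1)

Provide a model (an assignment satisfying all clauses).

x6 occurs only negated in the remaining clauses — set x6 = False.
Branch on x1: take x1 = True.
Try x2 = False.
  then x3 is forced to True.
  then x5 is forced to False.
x4 is now unconstrained; take x4 = False.

x1 = 1, x2 = 0, x3 = 1, x4 = 0, x5 = 0, x6 = 0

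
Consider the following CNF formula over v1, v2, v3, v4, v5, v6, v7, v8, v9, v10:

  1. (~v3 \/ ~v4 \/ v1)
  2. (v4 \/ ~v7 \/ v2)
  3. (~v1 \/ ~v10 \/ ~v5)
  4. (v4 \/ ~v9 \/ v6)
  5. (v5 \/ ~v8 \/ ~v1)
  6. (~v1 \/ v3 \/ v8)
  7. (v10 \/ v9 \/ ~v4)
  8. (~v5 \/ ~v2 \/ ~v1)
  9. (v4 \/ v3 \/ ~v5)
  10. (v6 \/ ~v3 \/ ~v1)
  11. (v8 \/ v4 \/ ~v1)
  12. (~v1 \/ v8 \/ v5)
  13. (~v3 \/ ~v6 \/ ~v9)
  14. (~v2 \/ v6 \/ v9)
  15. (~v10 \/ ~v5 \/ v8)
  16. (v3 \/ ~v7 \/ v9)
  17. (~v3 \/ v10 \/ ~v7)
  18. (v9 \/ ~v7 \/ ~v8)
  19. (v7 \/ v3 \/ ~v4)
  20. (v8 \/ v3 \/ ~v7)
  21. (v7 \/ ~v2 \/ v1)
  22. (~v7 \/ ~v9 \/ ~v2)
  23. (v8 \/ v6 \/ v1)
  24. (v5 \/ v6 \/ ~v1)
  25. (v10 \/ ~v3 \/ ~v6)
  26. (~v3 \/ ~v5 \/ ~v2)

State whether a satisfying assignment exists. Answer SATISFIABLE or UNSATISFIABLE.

SATISFIABLE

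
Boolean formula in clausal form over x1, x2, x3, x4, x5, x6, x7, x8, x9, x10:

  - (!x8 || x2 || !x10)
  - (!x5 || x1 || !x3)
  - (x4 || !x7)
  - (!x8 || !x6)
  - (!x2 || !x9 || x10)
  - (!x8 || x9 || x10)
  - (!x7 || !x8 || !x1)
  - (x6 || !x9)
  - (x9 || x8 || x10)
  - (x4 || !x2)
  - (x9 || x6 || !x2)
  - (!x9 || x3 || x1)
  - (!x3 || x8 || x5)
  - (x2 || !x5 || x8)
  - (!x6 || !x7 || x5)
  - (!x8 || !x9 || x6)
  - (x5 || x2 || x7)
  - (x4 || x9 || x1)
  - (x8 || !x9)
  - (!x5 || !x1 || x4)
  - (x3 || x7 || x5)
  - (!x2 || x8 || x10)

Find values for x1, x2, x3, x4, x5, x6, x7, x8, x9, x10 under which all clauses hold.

x4 occurs only positively in the remaining clauses — set x4 = True.
Try x1 = True.
Branch on x2: take x2 = False.
For the remaining variables, x3 = False, x5 = False, x6 = False, x7 = True, x8 = False, x9 = False, x10 = True works.

x1=True, x2=False, x3=False, x4=True, x5=False, x6=False, x7=True, x8=False, x9=False, x10=True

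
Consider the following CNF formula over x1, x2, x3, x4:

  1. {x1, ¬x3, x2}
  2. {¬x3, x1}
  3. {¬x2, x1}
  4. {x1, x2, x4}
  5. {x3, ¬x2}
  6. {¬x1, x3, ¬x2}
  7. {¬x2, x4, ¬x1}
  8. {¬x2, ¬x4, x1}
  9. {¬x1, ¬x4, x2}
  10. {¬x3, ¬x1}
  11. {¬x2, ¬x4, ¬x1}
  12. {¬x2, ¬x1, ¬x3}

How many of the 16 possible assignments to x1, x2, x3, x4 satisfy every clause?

The models are:
  x1=F x2=F x3=F x4=T
  x1=T x2=F x3=F x4=F
Count: 2.

2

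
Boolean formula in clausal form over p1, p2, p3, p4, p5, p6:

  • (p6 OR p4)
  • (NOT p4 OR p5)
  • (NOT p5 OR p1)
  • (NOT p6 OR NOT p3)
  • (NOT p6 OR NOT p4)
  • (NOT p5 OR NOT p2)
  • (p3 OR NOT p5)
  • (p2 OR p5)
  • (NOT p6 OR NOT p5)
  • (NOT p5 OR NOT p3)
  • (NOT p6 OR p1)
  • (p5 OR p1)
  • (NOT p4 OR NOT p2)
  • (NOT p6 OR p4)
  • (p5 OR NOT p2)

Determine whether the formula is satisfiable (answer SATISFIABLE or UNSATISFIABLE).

UNSATISFIABLE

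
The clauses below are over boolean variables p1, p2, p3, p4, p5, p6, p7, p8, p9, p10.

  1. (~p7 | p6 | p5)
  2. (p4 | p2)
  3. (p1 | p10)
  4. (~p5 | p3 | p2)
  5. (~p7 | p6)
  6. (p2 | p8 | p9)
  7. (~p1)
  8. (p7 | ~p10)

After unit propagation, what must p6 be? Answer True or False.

True

Unit clause (~p1) sets p1 = False.
From (p1 | p10) and p1 = False: p10 = True.
(p7 | ~p10) with p10 = True leaves only p7, so p7 = True.
(~p7 | p6) with p7 = True leaves only p6, so p6 = True.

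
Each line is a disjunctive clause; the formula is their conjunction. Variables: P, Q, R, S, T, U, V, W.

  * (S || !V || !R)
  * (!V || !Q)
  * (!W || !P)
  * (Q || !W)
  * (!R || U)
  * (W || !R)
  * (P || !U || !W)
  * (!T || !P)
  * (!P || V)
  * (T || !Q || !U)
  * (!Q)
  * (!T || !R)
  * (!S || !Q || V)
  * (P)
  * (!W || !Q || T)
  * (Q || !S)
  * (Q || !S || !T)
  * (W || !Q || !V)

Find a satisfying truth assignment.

P=T, Q=F, R=F, S=F, T=F, U=T, V=T, W=F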